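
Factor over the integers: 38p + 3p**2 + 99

(3p + 11)(p + 9)

Need a pair with product 3·99 = 297 and sum 38: that's 27 and 11.
Split the middle term: 3p**2 + 27p + 11p + 99 = 3p(p + 9) + 11(p + 9).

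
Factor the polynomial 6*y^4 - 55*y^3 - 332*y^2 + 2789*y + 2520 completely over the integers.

(6*y + 5)*(y + 7)*(y - 8)*(y - 9)

By the rational root theorem, y = 9 is a root, so (y - 9) divides it; the quotient is 6*y^3 - y^2 - 341*y - 280.
Then y = -5/6 is a root, giving the factor (6*y + 5) and quotient y^2 - y - 56.
The remaining quadratic factors as (y + 7)(y - 8).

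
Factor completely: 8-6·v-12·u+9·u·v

Group as (9·u·v-12·u) + (-6·v+8) = 3·u·(3·v-4) - 2·(3·v-4).
Both groups share the factor (3·v-4).

(3·u-2)·(3·v-4)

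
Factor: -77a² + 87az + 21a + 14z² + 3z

Group: -7a(11a - 14z - 3) - z(11a - 14z - 3); both groups contain (11a - 14z - 3).

-(11a - 14z - 3)(7a + z)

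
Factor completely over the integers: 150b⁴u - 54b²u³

6b²u(5b + 3u)(5b - 3u)

Pull out the common factor 6b²u; 25b² - 9u² is a difference of squares.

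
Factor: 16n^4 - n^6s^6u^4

Pull out the common factor n^4, leaving -n^2s^6u^4 + 16.
Recognize a difference of squares with the parts 4 and ns^3u^2.

-n^4(ns^3u^2 + 4)(ns^3u^2 - 4)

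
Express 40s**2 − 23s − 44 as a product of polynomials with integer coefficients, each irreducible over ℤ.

(5s + 4)(8s − 11)

Need a pair with product 40·(−44) = −1760 and sum −23: that's 32 and −55.
Split the middle term: 40s**2 + 32s − 55s − 44 = 8s(5s + 4) − 11(5s + 4).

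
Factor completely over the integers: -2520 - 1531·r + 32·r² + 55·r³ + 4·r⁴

(4·r + 7)·(r + 8)·(r + 9)·(r - 5)

Trying the rational-root candidates, r = -9 is a root, so (r + 9) is a factor; dividing leaves 4·r³ + 19·r² - 139·r - 280.
Continuing, r = -7/4 is a root, so (4·r + 7) is a factor; dividing leaves r² + 3·r - 40.
The remaining quadratic factors as (r - 5)(r + 8).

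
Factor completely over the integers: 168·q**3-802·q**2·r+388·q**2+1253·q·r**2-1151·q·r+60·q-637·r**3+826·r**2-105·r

Group: 7·q·(24·q**2-70·q·r+4·q+49·r**2-7·r) + (-13·r+15)·(24·q**2-70·q·r+4·q+49·r**2-7·r); both groups contain (24·q**2-70·q·r+4·q+49·r**2-7·r), so (7·q-13·r+15) is a factor with cofactor 24·q**2-70·q·r+4·q+49·r**2-7·r.
The cofactor groups again: 24·q**2-70·q·r+4·q+49·r**2-7·r = 6·q·(4·q-7·r) + (-7·r+1)·(4·q-7·r); both groups contain (4·q-7·r), giving (6·q-7·r+1)·(4·q-7·r).

(4·q-7·r)·(6·q-7·r+1)·(7·q-13·r+15)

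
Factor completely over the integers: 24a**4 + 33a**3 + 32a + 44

Group as (24a**4 + 32a) + (33a**3 + 44) = 8a(3a**3 + 4) + 11(3a**3 + 4).
Both groups share the factor (3a**3 + 4).

(8a + 11)(3a**3 + 4)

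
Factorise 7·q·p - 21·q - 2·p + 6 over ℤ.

Group as (7·q·p - 21·q) + (-2·p + 6) = 7·q·(p - 3) - 2·(p - 3).
Both groups share the factor (p - 3).

(7·q - 2)·(p - 3)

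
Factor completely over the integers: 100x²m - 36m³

4m(5x - 3m)(5x + 3m)

Factor out 4m, leaving 25x² - 9m², which is a difference of two squares.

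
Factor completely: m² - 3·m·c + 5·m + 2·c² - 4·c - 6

(m - 2·c + 6)·(m - c - 1)

Group: m·(m - c - 1) + (-2·c + 6)·(m - c - 1); both groups contain (m - c - 1).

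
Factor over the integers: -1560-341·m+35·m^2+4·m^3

(4·m+15)·(m+13)·(m-8)

By the rational root theorem, m = -15/4 is a root, giving the factor (4·m+15) and quotient m^2+5·m-104.
The remaining quadratic factors as (m+13)(m-8).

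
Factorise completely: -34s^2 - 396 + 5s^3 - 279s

(5s + 11)(s + 3)(s - 12)

By the rational root theorem, s = 12 is a root, so (s - 12) is a factor; dividing leaves 5s^2 + 26s + 33.
The remaining quadratic factors as (s + 3)(5s + 11).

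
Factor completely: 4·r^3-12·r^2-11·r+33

Group as (4·r^3-11·r) + (-12·r^2+33) = r·(4·r^2-11) - 3·(4·r^2-11).
Both groups share the factor (4·r^2-11).

(r-3)·(4·r^2-11)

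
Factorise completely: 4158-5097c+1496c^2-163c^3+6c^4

Testing divisors of the constant over divisors of the leading coefficient, c = 11 is a root, so (c-11) divides it; the quotient is 6c^3-97c^2+429c-378.
Next, c = 6 is a root, so (c-6) is a factor; dividing leaves 6c^2-61c+63.
The remaining quadratic factors as (c-9)(6c-7).

(6c-7)(c-11)(c-6)(c-9)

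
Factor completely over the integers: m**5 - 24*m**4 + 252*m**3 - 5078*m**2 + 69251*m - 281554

(m - 13)*(m - 14)*(m - 7)*(m**2 + 10*m + 221)

Trying the rational-root candidates, m = 7 is a root, giving the factor (m - 7) and quotient m**4 - 17*m**3 + 133*m**2 - 4147*m + 40222.
Next, m = 13 is a root, so (m - 13) divides it; the quotient is m**3 - 4*m**2 + 81*m - 3094.
Then m = 14 is a root, so (m - 14) divides it; the quotient is m**2 + 10*m + 221.
The quadratic m**2 + 10*m + 221 has discriminant -784 < 0 and is irreducible over ℤ.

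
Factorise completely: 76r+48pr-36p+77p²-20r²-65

(11p+10r-13)(7p-2r+5)

Group: 11p(7p-2r+5) + (10r-13)(7p-2r+5); both groups contain (7p-2r+5).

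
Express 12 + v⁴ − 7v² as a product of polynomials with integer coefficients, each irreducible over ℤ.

(v + 2)(v − 2)(v² − 3)

Substitute u = v² to get a quadratic in u, then factor.
v² − 4 is a difference of squares.
v² − 3 is irreducible over ℤ (3 is not a perfect square).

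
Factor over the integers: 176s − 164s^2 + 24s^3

4s(2s − 11)(3s − 4)

Pull out the common factor 4s, then factor the remaining trinomial.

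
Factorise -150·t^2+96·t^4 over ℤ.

Every term has a factor of 6·t^2. Then 16·t^2-25 = (4·t)² − (5)².

6·t^2·(4·t+5)·(4·t-5)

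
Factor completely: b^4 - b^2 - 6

(b^2 + 2)(b^2 - 3)

Substitute u = b^2 to get a quadratic in u, then factor.
b^2 + 2 is irreducible over ℤ (always positive, so no real roots).
b^2 - 3 is irreducible over ℤ (3 is not a perfect square).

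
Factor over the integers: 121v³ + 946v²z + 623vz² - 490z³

Group: 11v(11v² + 72vz - 35z²) + 14z(11v² + 72vz - 35z²); both groups contain (11v² + 72vz - 35z²), so (11v + 14z) is a factor with cofactor 11v² + 72vz - 35z².
The cofactor groups again: 11v² + 72vz - 35z² = v(11v - 5z) + 7z(11v - 5z); both groups contain (11v - 5z), giving (v + 7z)(11v - 5z).

(11v + 14z)(11v - 5z)(v + 7z)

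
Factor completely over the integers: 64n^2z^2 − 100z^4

Every term has a factor of 4z^2. Then 16n^2 − 25z^2 = (4n)² − (5z)².

4z^2(4n + 5z)(4n − 5z)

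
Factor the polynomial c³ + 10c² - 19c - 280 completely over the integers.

Trying the rational-root candidates, c = -8 is a root, giving the factor (c + 8) and quotient c² + 2c - 35.
The remaining quadratic factors as (c - 5)(c + 7).

(c + 7)(c + 8)(c - 5)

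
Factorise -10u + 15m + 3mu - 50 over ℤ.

Group as (3mu + 15m) + (-10u - 50) = 3m(u + 5) - 10(u + 5).
Both groups share the factor (u + 5).

(3m - 10)(u + 5)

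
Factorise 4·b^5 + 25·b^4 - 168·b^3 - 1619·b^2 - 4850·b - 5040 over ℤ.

(4·b + 9)·(b + 7)·(b - 8)·(b^2 + 5·b + 10)

Testing divisors of the constant over divisors of the leading coefficient, b = 8 is a root, so (b - 8) is a factor; dividing leaves 4·b^4 + 57·b^3 + 288·b^2 + 685·b + 630.
Next, b = -9/4 is a root, giving the factor (4·b + 9) and quotient b^3 + 12·b^2 + 45·b + 70.
Continuing, b = -7 is a root, so (b + 7) divides it; the quotient is b^2 + 5·b + 10.
The quadratic b^2 + 5·b + 10 has discriminant -15 < 0 and is irreducible over ℤ.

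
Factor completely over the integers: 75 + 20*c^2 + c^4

(c^2 + 15)*(c^2 + 5)

Substitute u = c^2 to get a quadratic in u, then factor.
c^2 + 5 is irreducible over ℤ (always positive, so no real roots).
c^2 + 15 is irreducible over ℤ (always positive, so no real roots).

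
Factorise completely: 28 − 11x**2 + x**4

Substitute u = x**2 to get a quadratic in u, then factor.
x**2 − 7 is irreducible over ℤ (7 is not a perfect square).
x**2 − 4 is a difference of squares.

(x + 2)(x − 2)(x**2 − 7)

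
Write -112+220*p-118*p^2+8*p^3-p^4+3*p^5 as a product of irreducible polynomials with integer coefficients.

Among the possible rational roots, p = 2 is a root, so (p-2) is a factor; dividing leaves 3*p^4+5*p^3+18*p^2-82*p+56.
Then p = 4/3 is a root, so (3*p-4) divides it; the quotient is p^3+3*p^2+10*p-14.
Then p = 1 is a root, so (p-1) is a factor; dividing leaves p^2+4*p+14.
The quadratic p^2+4*p+14 has discriminant -40 < 0 and is irreducible over ℤ.

(3*p-4)*(p-1)*(p-2)*(p^2+4*p+14)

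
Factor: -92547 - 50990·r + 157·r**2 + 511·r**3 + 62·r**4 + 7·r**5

(7·r + 13)·(r + 9)·(r - 7)·(r**2 + 5·r + 113)

Among the possible rational roots, r = -9 is a root, so (r + 9) is a factor; dividing leaves 7·r**4 - r**3 + 520·r**2 - 4523·r - 10283.
Then r = 7 is a root, so (r - 7) is a factor; dividing leaves 7·r**3 + 48·r**2 + 856·r + 1469.
Continuing, r = -13/7 is a root, so (7·r + 13) is a factor; dividing leaves r**2 + 5·r + 113.
The quadratic r**2 + 5·r + 113 has discriminant -427 < 0 and is irreducible over ℤ.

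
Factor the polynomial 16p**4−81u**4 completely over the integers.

(2p+3u)(2p−3u)(4p**2+9u**2)

Difference of squares twice: with A = 2p and B = 3u, A⁴ − B⁴ = (A² − B²)(A² + B²), and A² − B² factors again.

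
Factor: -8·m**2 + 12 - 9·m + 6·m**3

(3·m - 4)·(2·m**2 - 3)

Group as (6·m**3 - 9·m) + (-8·m**2 + 12) = 3·m·(2·m**2 - 3) - 4·(2·m**2 - 3).
Both groups share the factor (2·m**2 - 3).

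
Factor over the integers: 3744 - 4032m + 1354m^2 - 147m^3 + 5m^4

Among the possible rational roots, m = 13 is a root, so (m - 13) is a factor; dividing leaves 5m^3 - 82m^2 + 288m - 288.
Then m = 12 is a root, so (m - 12) is a factor; dividing leaves 5m^2 - 22m + 24.
The remaining quadratic factors as (m - 2)(5m - 12).

(5m - 12)(m - 12)(m - 13)(m - 2)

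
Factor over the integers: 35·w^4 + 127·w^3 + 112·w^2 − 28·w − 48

(5·w + 6)·(7·w − 4)·(w + 1)·(w + 2)

By the rational root theorem, w = 4/7 is a root, so (7·w − 4) divides it; the quotient is 5·w^3 + 21·w^2 + 28·w + 12.
Continuing, w = −2 is a root, giving the factor (w + 2) and quotient 5·w^2 + 11·w + 6.
The remaining quadratic factors as (5·w + 6)(w + 1).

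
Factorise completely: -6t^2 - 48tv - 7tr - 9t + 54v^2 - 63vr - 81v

Group: -6t(t + 9v) + (6v - 7r - 9)(t + 9v); both groups contain (t + 9v).

-(6t - 6v + 7r + 9)(t + 9v)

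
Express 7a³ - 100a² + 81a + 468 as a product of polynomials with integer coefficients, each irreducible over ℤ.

(7a + 12)(a - 13)(a - 3)

Testing divisors of the constant over divisors of the leading coefficient, a = 3 is a root, giving the factor (a - 3) and quotient 7a² - 79a - 156.
The remaining quadratic factors as (a - 13)(7a + 12).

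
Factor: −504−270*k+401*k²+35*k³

Testing divisors of the constant over divisors of the leading coefficient, k = −12 is a root, giving the factor (k+12) and quotient 35*k²−19*k−42.
The remaining quadratic factors as (5*k−7)(7*k+6).

(5*k−7)*(7*k+6)*(k+12)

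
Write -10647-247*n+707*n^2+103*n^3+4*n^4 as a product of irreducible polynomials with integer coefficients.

Testing divisors of the constant over divisors of the leading coefficient, n = -13 is a root, giving the factor (n+13) and quotient 4*n^3+51*n^2+44*n-819.
Continuing, n = -7 is a root, giving the factor (n+7) and quotient 4*n^2+23*n-117.
The remaining quadratic factors as (4*n-13)(n+9).

(4*n-13)*(n+13)*(n+7)*(n+9)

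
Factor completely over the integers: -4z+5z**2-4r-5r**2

Group: -5r(r+z) + (5z-4)(r+z); both groups contain (r+z).

-(5r-5z+4)(r+z)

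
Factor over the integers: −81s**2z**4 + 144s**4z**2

9s**2z**2(4s + 3z)(4s − 3z)

Every term has a factor of 9s**2z**2. Then 16s**2 − 9z**2 = (4s)² − (3z)².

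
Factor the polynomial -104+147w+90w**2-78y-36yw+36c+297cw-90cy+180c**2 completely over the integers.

Group: 12c(15c+6w+13) + (-6y+15w-8)(15c+6w+13); both groups contain (15c+6w+13).

(12c-6y+15w-8)(15c+6w+13)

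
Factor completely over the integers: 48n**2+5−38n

Need a pair with product 48·5 = 240 and sum −38: that's −8 and −30.
Split the middle term: 48n**2−8n − 30n+5 = 8n(6n−1) − 5(6n−1).

(6n−1)(8n−5)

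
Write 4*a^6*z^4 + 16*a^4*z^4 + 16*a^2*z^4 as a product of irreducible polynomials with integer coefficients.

4*a^2*z^4*(a^2 + 2)^2

Every term has a factor of 4*a^2*z^4; factoring it out leaves a^4 + 4*a^2 + 4.
Recognize a perfect-square trinomial with the parts a^2 and 2.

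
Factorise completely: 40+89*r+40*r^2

(5*r+8)*(8*r+5)

Need a pair with product 40·40 = 1600 and sum 89: that's 25 and 64.
Split the middle term: 40*r^2+25*r + 64*r+40 = 5*r*(8*r+5) + 8*(8*r+5).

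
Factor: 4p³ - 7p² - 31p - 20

(4p + 5)(p + 1)(p - 4)

Among the possible rational roots, p = -5/4 is a root, giving the factor (4p + 5) and quotient p² - 3p - 4.
The remaining quadratic factors as (p - 4)(p + 1).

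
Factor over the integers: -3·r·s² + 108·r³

Pull out the common factor 3·r; 36·r² - s² is a difference of squares.

3·r·(6·r + s)·(6·r - s)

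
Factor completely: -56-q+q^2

(q+7)(q-8)

Two integers with product -56 and sum -1 are 7 and -8.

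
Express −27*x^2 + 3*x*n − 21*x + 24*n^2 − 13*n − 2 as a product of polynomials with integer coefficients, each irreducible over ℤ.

−(3*x − 3*n + 2)*(9*x + 8*n + 1)

Group: −3*x*(9*x + 8*n + 1) + (3*n − 2)*(9*x + 8*n + 1); both groups contain (9*x + 8*n + 1).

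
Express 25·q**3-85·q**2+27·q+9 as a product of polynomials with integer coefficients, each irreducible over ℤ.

Trying the rational-root candidates, q = 3 is a root, so (q-3) is a factor; dividing leaves 25·q**2-10·q-3.
The remaining quadratic factors as (5·q+1)(5·q-3).

(5·q+1)·(5·q-3)·(q-3)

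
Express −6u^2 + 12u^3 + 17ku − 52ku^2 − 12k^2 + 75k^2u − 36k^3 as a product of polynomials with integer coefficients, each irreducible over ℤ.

−(3k − 2u)(3k − 2u + 1)(4k − 3u)

Group: 3k(−12k^2 + 17ku − 6u^2) + (−2u + 1)(−12k^2 + 17ku − 6u^2); both groups contain (−12k^2 + 17ku − 6u^2), so (3k − 2u + 1) is a factor with cofactor −12k^2 + 17ku − 6u^2.
The cofactor groups again: −12k^2 + 17ku − 6u^2 = −3k(4k − 3u) + 2u(4k − 3u); both groups contain (4k − 3u), giving −(3k − 2u)(4k − 3u).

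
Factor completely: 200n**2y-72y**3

8y(5n+3y)(5n-3y)

Factor out 8y, leaving 25n**2-9y**2, which is a difference of two squares.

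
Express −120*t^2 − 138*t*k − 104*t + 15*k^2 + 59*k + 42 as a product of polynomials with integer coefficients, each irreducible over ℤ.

−(10*t − k − 3)*(12*t + 15*k + 14)

Group: −12*t*(10*t − k − 3) + (−15*k − 14)*(10*t − k − 3); both groups contain (10*t − k − 3).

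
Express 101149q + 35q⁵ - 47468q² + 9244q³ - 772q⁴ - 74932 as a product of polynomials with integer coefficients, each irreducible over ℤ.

Testing divisors of the constant over divisors of the leading coefficient, q = 11/5 is a root, so (5q - 11) divides it; the quotient is 7q⁴ - 139q³ + 1543q² - 6099q + 6812.
Then q = 13/7 is a root, giving the factor (7q - 13) and quotient q³ - 18q² + 187q - 524.
Next, q = 4 is a root, so (q - 4) divides it; the quotient is q² - 14q + 131.
The quadratic q² - 14q + 131 has discriminant -328 < 0 and is irreducible over ℤ.

(5q - 11)(7q - 13)(q - 4)(q² - 14q + 131)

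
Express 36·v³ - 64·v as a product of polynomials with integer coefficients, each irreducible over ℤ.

Factor out 4·v, leaving 9·v² - 16, which is a difference of two squares.

4·v·(3·v + 4)·(3·v - 4)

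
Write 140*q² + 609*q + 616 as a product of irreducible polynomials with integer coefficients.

7*(4*q + 11)*(5*q + 8)

Pull out the common factor 7, then factor the remaining trinomial.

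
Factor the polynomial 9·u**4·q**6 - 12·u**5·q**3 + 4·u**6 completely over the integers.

Every term has a factor of u**4; factoring it out leaves 4·u**2 - 12·u·q**3 + 9·q**6.
Recognize a perfect-square trinomial with the parts 3·q**3 and 2·u.

u**4·(2·u - 3·q**3)**2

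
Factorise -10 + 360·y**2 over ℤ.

10·(6·y + 1)·(6·y - 1)

Every term has a factor of 10. Then 36·y**2 - 1 = (6·y)² − (1)².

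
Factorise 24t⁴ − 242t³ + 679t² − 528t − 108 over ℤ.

(4t − 9)(6t + 1)(t − 2)(t − 6)

Testing divisors of the constant over divisors of the leading coefficient, t = 2 is a root, giving the factor (t − 2) and quotient 24t³ − 194t² + 291t + 54.
Then t = 9/4 is a root, so (4t − 9) divides it; the quotient is 6t² − 35t − 6.
The remaining quadratic factors as (6t + 1)(t − 6).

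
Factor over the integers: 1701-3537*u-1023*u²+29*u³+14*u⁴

By the rational root theorem, u = -7 is a root, so (u+7) is a factor; dividing leaves 14*u³-69*u²-540*u+243.
Continuing, u = 3/7 is a root, so (7*u-3) is a factor; dividing leaves 2*u²-9*u-81.
The remaining quadratic factors as (2*u+9)(u-9).

(2*u+9)*(7*u-3)*(u+7)*(u-9)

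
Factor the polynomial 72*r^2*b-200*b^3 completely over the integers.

8*b*(3*r-5*b)*(3*r+5*b)

Pull out the common factor 8*b; 9*r^2-25*b^2 is a difference of squares.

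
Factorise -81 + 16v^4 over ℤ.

(2v + 3)(2v - 3)(4v^2 + 9)

Write as (4v^2)² − (9)², then factor 4v^2 - 9 once more.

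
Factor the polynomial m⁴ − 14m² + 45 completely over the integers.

Substitute u = m² to get a quadratic in u, then factor.
m² − 5 is irreducible over ℤ (5 is not a perfect square).
m² − 9 is a difference of squares.

(m + 3)(m − 3)(m² − 5)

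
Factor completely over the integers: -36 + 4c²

Pull out the common factor 4; c² - 9 is a difference of squares.

4(c + 3)(c - 3)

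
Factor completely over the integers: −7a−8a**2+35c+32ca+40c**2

Group: 5c(8c+8a+7) − a(8c+8a+7); both groups contain (8c+8a+7).

(5c−a)(8c+8a+7)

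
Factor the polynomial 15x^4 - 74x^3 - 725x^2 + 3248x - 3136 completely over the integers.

Trying the rational-root candidates, x = -7 is a root, giving the factor (x + 7) and quotient 15x^3 - 179x^2 + 528x - 448.
Then x = 8 is a root, giving the factor (x - 8) and quotient 15x^2 - 59x + 56.
The remaining quadratic factors as (5x - 8)(3x - 7).

(3x - 7)(5x - 8)(x + 7)(x - 8)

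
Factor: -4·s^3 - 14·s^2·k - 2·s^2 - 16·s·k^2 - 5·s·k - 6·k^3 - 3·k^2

Group: 2·s·(-2·s^2 - 5·s·k - 3·k^2) + (2·k + 1)·(-2·s^2 - 5·s·k - 3·k^2); both groups contain (-2·s^2 - 5·s·k - 3·k^2), so (2·s + 2·k + 1) is a factor with cofactor -2·s^2 - 5·s·k - 3·k^2.
The cofactor groups again: -2·s^2 - 5·s·k - 3·k^2 = -2·s·(s + k) - 3·k·(s + k); both groups contain (s + k), giving -(2·s + 3·k)·(s + k).

-(2·s + 2·k + 1)·(2·s + 3·k)·(s + k)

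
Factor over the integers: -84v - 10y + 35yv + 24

Group as (35yv - 10y) + (-84v + 24) = 5y(7v - 2) - 12(7v - 2).
Both groups share the factor (7v - 2).

(5y - 12)(7v - 2)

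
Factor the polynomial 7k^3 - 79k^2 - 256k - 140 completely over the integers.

(7k + 5)(k + 2)(k - 14)

Trying the rational-root candidates, k = -2 is a root, so (k + 2) divides it; the quotient is 7k^2 - 93k - 70.
The remaining quadratic factors as (7k + 5)(k - 14).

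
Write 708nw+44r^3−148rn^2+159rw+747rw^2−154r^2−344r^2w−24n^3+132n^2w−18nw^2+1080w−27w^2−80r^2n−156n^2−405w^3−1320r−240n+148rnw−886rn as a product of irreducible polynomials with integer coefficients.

(2r−6n−9w−15)(11r+2n−9w)(2r+2n−5w+8)

Group: 2r(22r^2+26rn−73rw+88r+4n^2−28nw+16n+45w^2−72w) + (−6n−9w−15)(22r^2+26rn−73rw+88r+4n^2−28nw+16n+45w^2−72w); both groups contain (22r^2+26rn−73rw+88r+4n^2−28nw+16n+45w^2−72w), so (2r−6n−9w−15) is a factor with cofactor 22r^2+26rn−73rw+88r+4n^2−28nw+16n+45w^2−72w.
The cofactor groups again: 22r^2+26rn−73rw+88r+4n^2−28nw+16n+45w^2−72w = 2r(11r+2n−9w) + (2n−5w+8)(11r+2n−9w); both groups contain (11r+2n−9w), giving (2r+2n−5w+8)(11r+2n−9w).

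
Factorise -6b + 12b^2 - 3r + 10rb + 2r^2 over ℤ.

(r + 2b)(2r + 6b - 3)

Group: 2r(r + 2b) + (6b - 3)(r + 2b); both groups contain (r + 2b).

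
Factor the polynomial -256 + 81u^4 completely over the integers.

(3u + 4)(3u - 4)(9u^2 + 16)

Difference of squares twice: with A = 3u and B = 4, A⁴ − B⁴ = (A² − B²)(A² + B²), and A² − B² factors again.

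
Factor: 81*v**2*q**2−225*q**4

Factor out 9*q**2, leaving 9*v**2−25*q**2, which is a difference of two squares.

9*q**2*(3*v−5*q)*(3*v+5*q)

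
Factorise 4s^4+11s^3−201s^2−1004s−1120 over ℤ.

Trying the rational-root candidates, s = −4 is a root, so (s+4) is a factor; dividing leaves 4s^3−5s^2−181s−280.
Next, s = −7/4 is a root, so (4s+7) divides it; the quotient is s^2−3s−40.
The remaining quadratic factors as (s−8)(s+5).

(4s+7)(s+4)(s+5)(s−8)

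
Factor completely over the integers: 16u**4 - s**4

(2u - s)(2u + s)(4u**2 + s**2)

Write as (4u**2)² − (s**2)², then factor 4u**2 - s**2 once more.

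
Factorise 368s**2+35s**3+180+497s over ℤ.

Among the possible rational roots, s = −9 is a root, so (s+9) is a factor; dividing leaves 35s**2+53s+20.
The remaining quadratic factors as (7s+5)(5s+4).

(5s+4)(7s+5)(s+9)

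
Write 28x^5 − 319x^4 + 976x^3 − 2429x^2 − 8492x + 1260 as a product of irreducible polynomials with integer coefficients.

By the rational root theorem, x = 9 is a root, so (x − 9) divides it; the quotient is 28x^4 − 67x^3 + 373x^2 + 928x − 140.
Then x = 1/7 is a root, so (7x − 1) divides it; the quotient is 4x^3 − 9x^2 + 52x + 140.
Continuing, x = −7/4 is a root, so (4x + 7) divides it; the quotient is x^2 − 4x + 20.
The quadratic x^2 − 4x + 20 has discriminant −64 < 0 and is irreducible over ℤ.

(4x + 7)(7x − 1)(x − 9)(x^2 − 4x + 20)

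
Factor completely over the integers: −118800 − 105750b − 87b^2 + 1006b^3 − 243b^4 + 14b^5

Among the possible rational roots, b = −11/2 is a root, so (2b + 11) divides it; the quotient is 7b^4 − 160b^3 + 1383b^2 − 7650b − 10800.
Continuing, b = −8/7 is a root, giving the factor (7b + 8) and quotient b^3 − 24b^2 + 225b − 1350.
Then b = 15 is a root, so (b − 15) divides it; the quotient is b^2 − 9b + 90.
The quadratic b^2 − 9b + 90 has discriminant −279 < 0 and is irreducible over ℤ.

(2b + 11)(7b + 8)(b − 15)(b^2 − 9b + 90)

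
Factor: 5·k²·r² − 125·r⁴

Pull out the common factor 5·r²; k² − 25·r² is a difference of squares.

5·r²·(k + 5·r)·(k − 5·r)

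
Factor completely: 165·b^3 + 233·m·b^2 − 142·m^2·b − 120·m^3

Group: 5·m·(−24·m^2 − 14·m·b + 55·b^2) + 3·b·(−24·m^2 − 14·m·b + 55·b^2); both groups contain (−24·m^2 − 14·m·b + 55·b^2), so (5·m + 3·b) is a factor with cofactor −24·m^2 − 14·m·b + 55·b^2.
The cofactor groups again: −24·m^2 − 14·m·b + 55·b^2 = −6·m·(4·m − 5·b) − 11·b·(4·m − 5·b); both groups contain (4·m − 5·b), giving −(6·m + 11·b)·(4·m − 5·b).

−(4·m − 5·b)·(6·m + 11·b)·(5·m + 3·b)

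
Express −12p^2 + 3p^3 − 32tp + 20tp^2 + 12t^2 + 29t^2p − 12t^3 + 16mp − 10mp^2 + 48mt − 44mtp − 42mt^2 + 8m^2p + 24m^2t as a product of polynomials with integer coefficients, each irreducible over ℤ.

(2m − 4t − p + 4)(4m + t − 3p)(3t + p)

Group: 2m(12mt + 4mp + 3t^2 − 8tp − 3p^2) + (−4t − p + 4)(12mt + 4mp + 3t^2 − 8tp − 3p^2); both groups contain (12mt + 4mp + 3t^2 − 8tp − 3p^2), so (2m − 4t − p + 4) is a factor with cofactor 12mt + 4mp + 3t^2 − 8tp − 3p^2.
The cofactor groups again: 12mt + 4mp + 3t^2 − 8tp − 3p^2 = 4m(3t + p) + (t − 3p)(3t + p); both groups contain (3t + p), giving (4m + t − 3p)(3t + p).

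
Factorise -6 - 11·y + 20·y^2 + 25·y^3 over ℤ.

Testing divisors of the constant over divisors of the leading coefficient, y = -1 is a root, so (y + 1) divides it; the quotient is 25·y^2 - 5·y - 6.
The remaining quadratic factors as (5·y + 2)(5·y - 3).

(5·y + 2)·(5·y - 3)·(y + 1)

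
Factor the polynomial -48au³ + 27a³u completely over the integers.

Pull out the common factor 3au; 9a² - 16u² is a difference of squares.

3au(3a + 4u)(3a - 4u)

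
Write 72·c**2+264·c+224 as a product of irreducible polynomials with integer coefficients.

Pull out the common factor 8, then factor the remaining trinomial.

8·(3·c+4)·(3·c+7)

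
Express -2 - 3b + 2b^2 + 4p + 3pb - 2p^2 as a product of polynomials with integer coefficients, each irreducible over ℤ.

Group: -p(2p + b - 2) + (2b + 1)(2p + b - 2); both groups contain (2p + b - 2).

-(p - 2b - 1)(2p + b - 2)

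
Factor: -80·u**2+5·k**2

5·(k+4·u)·(k-4·u)

Every term has a factor of 5. Then k**2-16·u**2 = (k)² − (4·u)².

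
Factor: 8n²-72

8(n+3)(n-3)

Pull out the common factor 8; n²-9 is a difference of squares.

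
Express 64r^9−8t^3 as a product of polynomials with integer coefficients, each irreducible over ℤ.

Pull out the common factor 8, leaving 8r^9−t^3.
Recognize a difference of cubes with the parts 2r^3 and t.

8(2r^3−t)(4r^6+2r^3t+t^2)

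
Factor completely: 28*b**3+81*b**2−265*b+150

(4*b−5)*(7*b−6)*(b+5)

Testing divisors of the constant over divisors of the leading coefficient, b = −5 is a root, so (b+5) divides it; the quotient is 28*b**2−59*b+30.
The remaining quadratic factors as (4*b−5)(7*b−6).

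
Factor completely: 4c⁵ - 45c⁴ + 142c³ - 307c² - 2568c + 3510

Trying the rational-root candidates, c = 9 is a root, so (c - 9) is a factor; dividing leaves 4c⁴ - 9c³ + 61c² + 242c - 390.
Then c = 5/4 is a root, so (4c - 5) is a factor; dividing leaves c³ - c² + 14c + 78.
Then c = -3 is a root, so (c + 3) is a factor; dividing leaves c² - 4c + 26.
The quadratic c² - 4c + 26 has discriminant -88 < 0 and is irreducible over ℤ.

(4c - 5)(c + 3)(c - 9)(c² - 4c + 26)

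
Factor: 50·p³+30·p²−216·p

Pull out the common factor 2·p, then factor the remaining trinomial.

2·p·(5·p+12)·(5·p−9)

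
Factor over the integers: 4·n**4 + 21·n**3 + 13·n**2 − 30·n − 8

By the rational root theorem, n = −4 is a root, giving the factor (n + 4) and quotient 4·n**3 + 5·n**2 − 7·n − 2.
Continuing, n = −2 is a root, so (n + 2) is a factor; dividing leaves 4·n**2 − 3·n − 1.
The remaining quadratic factors as (4·n + 1)(n − 1).

(4·n + 1)·(n + 2)·(n + 4)·(n − 1)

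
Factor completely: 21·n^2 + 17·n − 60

(3·n − 4)·(7·n + 15)

Need a pair with product 21·(−60) = −1260 and sum 17: that's 45 and −28.
Split the middle term: 21·n^2 + 45·n − 28·n − 60 = 3·n·(7·n + 15) − 4·(7·n + 15).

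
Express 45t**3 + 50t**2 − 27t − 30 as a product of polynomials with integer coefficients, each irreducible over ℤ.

(9t + 10)(5t**2 − 3)

Group as (45t**3 − 27t) + (50t**2 − 30) = 9t(5t**2 − 3) + 10(5t**2 − 3).
Both groups share the factor (5t**2 − 3).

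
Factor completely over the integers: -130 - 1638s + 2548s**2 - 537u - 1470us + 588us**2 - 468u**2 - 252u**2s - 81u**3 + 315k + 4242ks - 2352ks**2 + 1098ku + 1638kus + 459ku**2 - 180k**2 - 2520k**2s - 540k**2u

-(12k - 3u - 13)(3u + 14s + 1)(15k - 9u + 14s - 10)

Group: 15k(-36ku - 168ks - 12k + 9u**2 + 42us + 42u + 182s + 13) + (-9u + 14s - 10)(-36ku - 168ks - 12k + 9u**2 + 42us + 42u + 182s + 13); both groups contain (-36ku - 168ks - 12k + 9u**2 + 42us + 42u + 182s + 13), so (15k - 9u + 14s - 10) is a factor with cofactor -36ku - 168ks - 12k + 9u**2 + 42us + 42u + 182s + 13.
The cofactor groups again: -36ku - 168ks - 12k + 9u**2 + 42us + 42u + 182s + 13 = -3u(12k - 3u - 13) + (-14s - 1)(12k - 3u - 13); both groups contain (12k - 3u - 13), giving -(3u + 14s + 1)(12k - 3u - 13).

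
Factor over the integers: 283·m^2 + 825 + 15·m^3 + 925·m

By the rational root theorem, m = −11/5 is a root, so (5·m + 11) is a factor; dividing leaves 3·m^2 + 50·m + 75.
The remaining quadratic factors as (m + 15)(3·m + 5).

(3·m + 5)·(5·m + 11)·(m + 15)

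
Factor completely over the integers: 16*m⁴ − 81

(2*m)⁴ − (3)⁴ = ((2*m)² − (3)²)((2*m)² + (3)²); the first factor splits again, the second (4*m² + 9) is irreducible.

(2*m + 3)*(2*m − 3)*(4*m² + 9)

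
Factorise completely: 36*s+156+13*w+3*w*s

(3*s+13)*(w+12)

Group as (3*w*s+13*w) + (36*s+156) = w*(3*s+13) + 12*(3*s+13).
Both groups share the factor (3*s+13).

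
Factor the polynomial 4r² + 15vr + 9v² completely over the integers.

(3v + 4r)(3v + r)

Group: 3v(3v + r) + 4r(3v + r); both groups contain (3v + r).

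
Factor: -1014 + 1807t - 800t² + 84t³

Among the possible rational roots, t = 13/6 is a root, giving the factor (6t - 13) and quotient 14t² - 103t + 78.
The remaining quadratic factors as (7t - 6)(2t - 13).

(2t - 13)(6t - 13)(7t - 6)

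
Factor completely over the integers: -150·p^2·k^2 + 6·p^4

6·p^2·(p - 5·k)·(p + 5·k)

Factor out 6·p^2, leaving p^2 - 25·k^2, which is a difference of two squares.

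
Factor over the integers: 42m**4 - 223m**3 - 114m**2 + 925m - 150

Trying the rational-root candidates, m = 5 is a root, so (m - 5) divides it; the quotient is 42m**3 - 13m**2 - 179m + 30.
Next, m = -2 is a root, so (m + 2) is a factor; dividing leaves 42m**2 - 97m + 15.
The remaining quadratic factors as (7m - 15)(6m - 1).

(6m - 1)(7m - 15)(m + 2)(m - 5)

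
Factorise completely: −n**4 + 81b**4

Difference of squares twice: with A = 3b and B = n, A⁴ − B⁴ = (A² − B²)(A² + B²), and A² − B² factors again.

(3b + n)(3b − n)(9b**2 + n**2)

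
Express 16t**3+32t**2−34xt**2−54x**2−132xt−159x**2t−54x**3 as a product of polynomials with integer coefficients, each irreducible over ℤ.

−(9x−2t)(3x+8t)(2x+t+2)

Group: 2x(−27x**2−66xt+16t**2) + (t+2)(−27x**2−66xt+16t**2); both groups contain (−27x**2−66xt+16t**2), so (2x+t+2) is a factor with cofactor −27x**2−66xt+16t**2.
The cofactor groups again: −27x**2−66xt+16t**2 = −9x(3x+8t) + 2t(3x+8t); both groups contain (3x+8t), giving −(9x−2t)(3x+8t).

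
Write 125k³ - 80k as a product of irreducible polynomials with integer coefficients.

5k(5k + 4)(5k - 4)

Every term has a factor of 5k. Then 25k² - 16 = (5k)² − (4)².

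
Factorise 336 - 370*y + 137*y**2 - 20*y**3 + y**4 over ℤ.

(y - 2)*(y - 3)*(y - 7)*(y - 8)

Among the possible rational roots, y = 2 is a root, so (y - 2) is a factor; dividing leaves y**3 - 18*y**2 + 101*y - 168.
Continuing, y = 3 is a root, so (y - 3) is a factor; dividing leaves y**2 - 15*y + 56.
The remaining quadratic factors as (y - 7)(y - 8).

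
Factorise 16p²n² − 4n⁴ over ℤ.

4n²(2p − n)(2p + n)

Factor out 4n², leaving 4p² − n², which is a difference of two squares.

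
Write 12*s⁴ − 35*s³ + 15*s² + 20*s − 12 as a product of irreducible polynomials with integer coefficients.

Trying the rational-root candidates, s = 2 is a root, so (s − 2) divides it; the quotient is 12*s³ − 11*s² − 7*s + 6.
Next, s = 2/3 is a root, giving the factor (3*s − 2) and quotient 4*s² − s − 3.
The remaining quadratic factors as (s − 1)(4*s + 3).

(3*s − 2)*(4*s + 3)*(s − 1)*(s − 2)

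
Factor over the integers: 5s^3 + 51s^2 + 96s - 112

Trying the rational-root candidates, s = 4/5 is a root, so (5s - 4) divides it; the quotient is s^2 + 11s + 28.
The remaining quadratic factors as (s + 7)(s + 4).

(5s - 4)(s + 4)(s + 7)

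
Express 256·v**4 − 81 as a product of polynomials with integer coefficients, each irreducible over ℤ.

(4·v + 3)·(4·v − 3)·(16·v**2 + 9)

(4·v)⁴ − (3)⁴ = ((4·v)² − (3)²)((4·v)² + (3)²); the first factor splits again, the second (16·v**2 + 9) is irreducible.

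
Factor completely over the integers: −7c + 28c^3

7c(2c + 1)(2c − 1)

Pull out the common factor 7c; 4c^2 − 1 is a difference of squares.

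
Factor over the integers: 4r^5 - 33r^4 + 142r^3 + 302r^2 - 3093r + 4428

(4r - 9)(r + 4)(r - 3)(r^2 - 7r + 41)

By the rational root theorem, r = 9/4 is a root, so (4r - 9) divides it; the quotient is r^4 - 6r^3 + 22r^2 + 125r - 492.
Next, r = 3 is a root, so (r - 3) divides it; the quotient is r^3 - 3r^2 + 13r + 164.
Next, r = -4 is a root, giving the factor (r + 4) and quotient r^2 - 7r + 41.
The quadratic r^2 - 7r + 41 has discriminant -115 < 0 and is irreducible over ℤ.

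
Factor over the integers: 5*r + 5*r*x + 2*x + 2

Group as (5*r*x + 5*r) + (2*x + 2) = 5*r*(x + 1) + 2*(x + 1).
Both groups share the factor (x + 1).

(5*r + 2)*(x + 1)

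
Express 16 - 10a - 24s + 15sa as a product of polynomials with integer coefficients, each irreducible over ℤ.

Group as (15sa - 24s) + (-10a + 16) = 3s(5a - 8) - 2(5a - 8).
Both groups share the factor (5a - 8).

(3s - 2)(5a - 8)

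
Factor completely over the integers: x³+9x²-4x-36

By the rational root theorem, x = -2 is a root, giving the factor (x+2) and quotient x²+7x-18.
The remaining quadratic factors as (x+9)(x-2).

(x+2)(x+9)(x-2)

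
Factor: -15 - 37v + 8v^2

Need a pair with product 8·(-15) = -120 and sum -37: that's 3 and -40.
Split the middle term: 8v^2 + 3v - 40v - 15 = v(8v + 3) - 5(8v + 3).

(8v + 3)(v - 5)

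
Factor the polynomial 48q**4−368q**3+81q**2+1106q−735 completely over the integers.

By the rational root theorem, q = 7 is a root, so (q−7) divides it; the quotient is 48q**3−32q**2−143q+105.
Then q = −7/4 is a root, giving the factor (4q+7) and quotient 12q**2−29q+15.
The remaining quadratic factors as (4q−3)(3q−5).

(3q−5)(4q+7)(4q−3)(q−7)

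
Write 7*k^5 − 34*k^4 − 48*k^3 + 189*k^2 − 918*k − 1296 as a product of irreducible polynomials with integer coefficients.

(7*k + 8)*(k + 3)*(k − 6)*(k^2 − 3*k + 9)

Among the possible rational roots, k = −8/7 is a root, giving the factor (7*k + 8) and quotient k^4 − 6*k^3 + 27*k − 162.
Continuing, k = −3 is a root, so (k + 3) divides it; the quotient is k^3 − 9*k^2 + 27*k − 54.
Continuing, k = 6 is a root, so (k − 6) divides it; the quotient is k^2 − 3*k + 9.
The quadratic k^2 − 3*k + 9 has discriminant −27 < 0 and is irreducible over ℤ.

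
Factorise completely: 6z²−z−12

(2z−3)(3z+4)

Need a pair with product 6·(−12) = −72 and sum −1: that's −9 and 8.
Split the middle term: 6z²−9z + 8z−12 = 3z(2z−3) + 4(2z−3).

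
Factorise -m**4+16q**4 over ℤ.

(2q-m)(2q+m)(4q**2+m**2)

Difference of squares twice: with A = 2q and B = m, A⁴ − B⁴ = (A² − B²)(A² + B²), and A² − B² factors again.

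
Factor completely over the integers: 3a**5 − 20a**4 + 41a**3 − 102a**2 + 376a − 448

(3a − 8)(a − 2)(a − 4)(a**2 + 2a + 7)

Testing divisors of the constant over divisors of the leading coefficient, a = 8/3 is a root, so (3a − 8) divides it; the quotient is a**4 − 4a**3 + 3a**2 − 26a + 56.
Next, a = 4 is a root, so (a − 4) is a factor; dividing leaves a**3 + 3a − 14.
Then a = 2 is a root, so (a − 2) divides it; the quotient is a**2 + 2a + 7.
The quadratic a**2 + 2a + 7 has discriminant −24 < 0 and is irreducible over ℤ.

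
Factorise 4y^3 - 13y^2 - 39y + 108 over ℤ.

(4y - 9)(y + 3)(y - 4)

Testing divisors of the constant over divisors of the leading coefficient, y = 9/4 is a root, so (4y - 9) is a factor; dividing leaves y^2 - y - 12.
The remaining quadratic factors as (y - 4)(y + 3).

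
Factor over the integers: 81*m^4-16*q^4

Write as (9*m^2)² − (4*q^2)², then factor 9*m^2-4*q^2 once more.

(3*m+2*q)*(3*m-2*q)*(9*m^2+4*q^2)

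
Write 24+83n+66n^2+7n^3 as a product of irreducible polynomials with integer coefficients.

(7n+3)(n+1)(n+8)

Among the possible rational roots, n = -8 is a root, so (n+8) divides it; the quotient is 7n^2+10n+3.
The remaining quadratic factors as (7n+3)(n+1).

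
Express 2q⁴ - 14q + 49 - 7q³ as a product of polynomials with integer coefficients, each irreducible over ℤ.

(2q - 7)(q³ - 7)

Group as (2q⁴ - 14q) + (-7q³ + 49) = 2q(q³ - 7) - 7(q³ - 7).
Both groups share the factor (q³ - 7).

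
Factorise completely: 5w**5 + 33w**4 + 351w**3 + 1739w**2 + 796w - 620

By the rational root theorem, w = 2/5 is a root, so (5w - 2) is a factor; dividing leaves w**4 + 7w**3 + 73w**2 + 377w + 310.
Then w = -1 is a root, so (w + 1) is a factor; dividing leaves w**3 + 6w**2 + 67w + 310.
Continuing, w = -5 is a root, so (w + 5) is a factor; dividing leaves w**2 + w + 62.
The quadratic w**2 + w + 62 has discriminant -247 < 0 and is irreducible over ℤ.

(5w - 2)(w + 1)(w + 5)(w**2 + w + 62)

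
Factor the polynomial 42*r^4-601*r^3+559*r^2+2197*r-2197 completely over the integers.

(6*r-13)*(7*r+13)*(r-1)*(r-13)

By the rational root theorem, r = 13/6 is a root, giving the factor (6*r-13) and quotient 7*r^3-85*r^2-91*r+169.
Continuing, r = 1 is a root, so (r-1) divides it; the quotient is 7*r^2-78*r-169.
The remaining quadratic factors as (7*r+13)(r-13).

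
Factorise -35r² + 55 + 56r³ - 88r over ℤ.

Group as (56r³ - 88r) + (-35r² + 55) = 8r(7r² - 11) - 5(7r² - 11).
Both groups share the factor (7r² - 11).

(8r - 5)(7r² - 11)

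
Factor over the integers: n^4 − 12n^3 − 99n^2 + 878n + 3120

(n + 3)(n + 8)(n − 10)(n − 13)

By the rational root theorem, n = 10 is a root, so (n − 10) is a factor; dividing leaves n^3 − 2n^2 − 119n − 312.
Continuing, n = 13 is a root, so (n − 13) is a factor; dividing leaves n^2 + 11n + 24.
The remaining quadratic factors as (n + 3)(n + 8).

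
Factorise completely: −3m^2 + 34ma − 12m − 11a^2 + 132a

−(m − 11a)(3m − a + 12)

Group: −m(3m − a + 12) + 11a(3m − a + 12); both groups contain (3m − a + 12).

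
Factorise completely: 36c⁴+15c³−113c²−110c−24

(3c+1)(3c+4)(4c+3)(c−2)

By the rational root theorem, c = −3/4 is a root, so (4c+3) is a factor; dividing leaves 9c³−3c²−26c−8.
Next, c = −4/3 is a root, so (3c+4) divides it; the quotient is 3c²−5c−2.
The remaining quadratic factors as (3c+1)(c−2).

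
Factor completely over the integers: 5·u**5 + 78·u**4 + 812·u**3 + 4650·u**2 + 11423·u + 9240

By the rational root theorem, u = -5 is a root, giving the factor (u + 5) and quotient 5·u**4 + 53·u**3 + 547·u**2 + 1915·u + 1848.
Then u = -3 is a root, so (u + 3) is a factor; dividing leaves 5·u**3 + 38·u**2 + 433·u + 616.
Then u = -8/5 is a root, giving the factor (5·u + 8) and quotient u**2 + 6·u + 77.
The quadratic u**2 + 6·u + 77 has discriminant -272 < 0 and is irreducible over ℤ.

(5·u + 8)·(u + 3)·(u + 5)·(u**2 + 6·u + 77)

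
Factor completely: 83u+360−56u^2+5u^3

(5u+9)(u−5)(u−8)

Trying the rational-root candidates, u = 8 is a root, so (u−8) is a factor; dividing leaves 5u^2−16u−45.
The remaining quadratic factors as (5u+9)(u−5).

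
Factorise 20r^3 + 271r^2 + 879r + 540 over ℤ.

Among the possible rational roots, r = -4/5 is a root, so (5r + 4) is a factor; dividing leaves 4r^2 + 51r + 135.
The remaining quadratic factors as (4r + 15)(r + 9).

(4r + 15)(5r + 4)(r + 9)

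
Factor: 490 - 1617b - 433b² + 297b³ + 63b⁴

Trying the rational-root candidates, b = 2/7 is a root, so (7b - 2) divides it; the quotient is 9b³ + 45b² - 49b - 245.
Continuing, b = -5 is a root, so (b + 5) is a factor; dividing leaves 9b² - 49.
The remaining quadratic factors as (3b + 7)(3b - 7).

(3b + 7)(3b - 7)(7b - 2)(b + 5)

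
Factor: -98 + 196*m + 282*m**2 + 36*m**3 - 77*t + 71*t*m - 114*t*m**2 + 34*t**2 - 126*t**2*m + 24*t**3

(t - 6*m + 2)*(4*t - m - 7)*(6*t + 6*m + 7)

Group: 6*t*(4*t**2 - 25*t*m + t + 6*m**2 + 40*m - 14) + (6*m + 7)*(4*t**2 - 25*t*m + t + 6*m**2 + 40*m - 14); both groups contain (4*t**2 - 25*t*m + t + 6*m**2 + 40*m - 14), so (6*t + 6*m + 7) is a factor with cofactor 4*t**2 - 25*t*m + t + 6*m**2 + 40*m - 14.
The cofactor groups again: 4*t**2 - 25*t*m + t + 6*m**2 + 40*m - 14 = 4*t*(t - 6*m + 2) + (-m - 7)*(t - 6*m + 2); both groups contain (t - 6*m + 2), giving (4*t - m - 7)*(t - 6*m + 2).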